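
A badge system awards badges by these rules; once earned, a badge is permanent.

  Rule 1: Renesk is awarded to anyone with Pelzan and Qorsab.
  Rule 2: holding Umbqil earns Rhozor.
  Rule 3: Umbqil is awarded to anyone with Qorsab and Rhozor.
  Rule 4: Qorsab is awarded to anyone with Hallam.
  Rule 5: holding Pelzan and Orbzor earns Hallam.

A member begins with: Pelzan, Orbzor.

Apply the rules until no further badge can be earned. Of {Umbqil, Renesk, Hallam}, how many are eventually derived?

With Pelzan and Orbzor, Hallam is earned (Rule 5).
With Hallam, Qorsab is earned (Rule 4).
With Pelzan and Qorsab, Renesk is earned (Rule 1).
Umbqil would need Qorsab and Rhozor (Rule 3), but Rhozor is never earned.
Renesk: reached.
Hallam: reached.
Reached: Renesk and Hallam — 2 of the 3.

2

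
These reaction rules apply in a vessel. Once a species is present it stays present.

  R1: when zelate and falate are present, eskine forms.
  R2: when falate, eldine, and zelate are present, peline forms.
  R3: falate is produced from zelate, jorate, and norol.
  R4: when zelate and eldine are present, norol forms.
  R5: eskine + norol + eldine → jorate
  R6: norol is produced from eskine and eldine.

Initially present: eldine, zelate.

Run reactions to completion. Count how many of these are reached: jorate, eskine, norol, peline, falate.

zelate and eldine present → norol forms (R4).
jorate would need eskine, norol, and eldine (R5), but eskine never forms.
eskine would need zelate and falate (R1), but falate never forms.
norol: reached.
peline would need falate, eldine, and zelate (R2), but falate never forms.
falate would need zelate, jorate, and norol (R3), but jorate never forms.
Reached: norol — 1 of the 5.

1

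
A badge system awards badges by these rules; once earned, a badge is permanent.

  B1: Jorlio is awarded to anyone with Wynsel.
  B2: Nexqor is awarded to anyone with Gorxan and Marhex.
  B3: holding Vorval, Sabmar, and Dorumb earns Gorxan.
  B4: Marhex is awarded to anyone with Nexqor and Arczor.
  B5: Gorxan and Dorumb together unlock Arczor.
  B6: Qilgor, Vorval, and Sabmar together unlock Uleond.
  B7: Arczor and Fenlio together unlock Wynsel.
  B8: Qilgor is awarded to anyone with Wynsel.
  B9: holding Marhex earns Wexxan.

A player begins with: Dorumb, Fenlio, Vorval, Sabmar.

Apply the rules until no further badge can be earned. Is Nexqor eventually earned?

No

Nexqor would need Gorxan and Marhex (B2), but Marhex is never earned.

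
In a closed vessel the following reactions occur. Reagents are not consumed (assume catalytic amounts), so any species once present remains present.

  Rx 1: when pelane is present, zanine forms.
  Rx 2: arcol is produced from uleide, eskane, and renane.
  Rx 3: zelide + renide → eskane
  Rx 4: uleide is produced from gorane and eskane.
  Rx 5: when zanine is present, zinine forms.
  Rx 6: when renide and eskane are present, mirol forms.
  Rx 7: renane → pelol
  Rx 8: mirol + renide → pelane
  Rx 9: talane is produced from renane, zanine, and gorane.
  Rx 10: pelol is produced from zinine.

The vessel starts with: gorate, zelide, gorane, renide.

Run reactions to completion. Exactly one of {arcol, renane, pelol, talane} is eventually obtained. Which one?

pelol

zelide and renide present → eskane forms (Rx 3).
renide and eskane present → mirol forms (Rx 6).
mirol and renide present → pelane forms (Rx 8).
pelane present → zanine forms (Rx 1).
zanine present → zinine forms (Rx 5).
zinine present → pelol forms (Rx 10).
No rule produces renane, and it is not given. arcol would need uleide, eskane, and renane (Rx 2), but renane never forms. talane would need renane, zanine, and gorane (Rx 9), but renane never forms.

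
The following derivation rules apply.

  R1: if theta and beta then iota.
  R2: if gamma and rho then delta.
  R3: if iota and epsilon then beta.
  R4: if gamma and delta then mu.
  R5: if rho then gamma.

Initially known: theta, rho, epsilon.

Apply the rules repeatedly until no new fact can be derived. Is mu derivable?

From rho, R5 gives gamma.
gamma and rho hold, so delta follows (R2).
gamma and delta hold, so mu follows (R4).

Yes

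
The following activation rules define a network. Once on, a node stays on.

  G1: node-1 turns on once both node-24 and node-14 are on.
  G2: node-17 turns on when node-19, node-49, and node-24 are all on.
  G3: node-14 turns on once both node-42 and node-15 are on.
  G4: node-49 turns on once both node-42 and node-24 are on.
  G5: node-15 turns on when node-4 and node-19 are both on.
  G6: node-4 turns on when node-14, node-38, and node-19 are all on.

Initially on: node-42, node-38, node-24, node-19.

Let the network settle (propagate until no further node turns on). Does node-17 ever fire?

node-42 and node-24 are on, so node-49 turns on (G4).
node-19, node-49, and node-24 are on, so node-17 turns on (G2).

Yes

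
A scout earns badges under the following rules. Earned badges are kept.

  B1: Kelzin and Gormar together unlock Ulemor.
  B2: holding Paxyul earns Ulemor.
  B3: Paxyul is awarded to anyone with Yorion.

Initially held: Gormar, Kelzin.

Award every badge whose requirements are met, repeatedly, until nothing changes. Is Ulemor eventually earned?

With Kelzin and Gormar, Ulemor is earned (B1).

Yes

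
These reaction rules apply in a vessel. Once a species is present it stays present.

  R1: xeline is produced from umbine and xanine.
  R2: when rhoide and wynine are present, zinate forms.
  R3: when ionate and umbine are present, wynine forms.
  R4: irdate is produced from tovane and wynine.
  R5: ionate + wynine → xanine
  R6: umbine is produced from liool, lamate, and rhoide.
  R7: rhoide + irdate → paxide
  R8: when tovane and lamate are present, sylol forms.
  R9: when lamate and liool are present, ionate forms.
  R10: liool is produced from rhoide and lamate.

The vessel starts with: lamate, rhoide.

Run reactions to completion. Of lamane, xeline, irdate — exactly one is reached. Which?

xeline

rhoide and lamate present → liool forms (R10).
liool, lamate, and rhoide present → umbine forms (R6).
lamate and liool present → ionate forms (R9).
ionate and umbine present → wynine forms (R3).
ionate and wynine present → xanine forms (R5).
umbine and xanine present → xeline forms (R1).
No rule produces lamane, and it is not given. irdate would need tovane and wynine (R4), but tovane never forms.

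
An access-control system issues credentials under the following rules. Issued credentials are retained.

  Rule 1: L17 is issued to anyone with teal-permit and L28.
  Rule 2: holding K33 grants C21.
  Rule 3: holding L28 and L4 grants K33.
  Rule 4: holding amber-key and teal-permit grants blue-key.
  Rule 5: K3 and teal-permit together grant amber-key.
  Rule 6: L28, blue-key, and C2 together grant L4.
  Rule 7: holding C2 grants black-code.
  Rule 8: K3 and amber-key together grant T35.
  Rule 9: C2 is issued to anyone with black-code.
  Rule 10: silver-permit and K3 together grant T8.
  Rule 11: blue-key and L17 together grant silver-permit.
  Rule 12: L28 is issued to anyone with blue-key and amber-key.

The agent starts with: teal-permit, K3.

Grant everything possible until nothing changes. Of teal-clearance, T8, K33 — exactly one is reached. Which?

Holding K3 and teal-permit grants amber-key (Rule 5).
Holding amber-key and teal-permit grants blue-key (Rule 4).
Holding blue-key and amber-key grants L28 (Rule 12).
Holding teal-permit and L28 grants L17 (Rule 1).
Holding blue-key and L17 grants silver-permit (Rule 11).
Holding silver-permit and K3 grants T8 (Rule 10).
No rule produces teal-clearance, and it is not given. K33 would need L28 and L4 (Rule 3), but L4 is never granted.

T8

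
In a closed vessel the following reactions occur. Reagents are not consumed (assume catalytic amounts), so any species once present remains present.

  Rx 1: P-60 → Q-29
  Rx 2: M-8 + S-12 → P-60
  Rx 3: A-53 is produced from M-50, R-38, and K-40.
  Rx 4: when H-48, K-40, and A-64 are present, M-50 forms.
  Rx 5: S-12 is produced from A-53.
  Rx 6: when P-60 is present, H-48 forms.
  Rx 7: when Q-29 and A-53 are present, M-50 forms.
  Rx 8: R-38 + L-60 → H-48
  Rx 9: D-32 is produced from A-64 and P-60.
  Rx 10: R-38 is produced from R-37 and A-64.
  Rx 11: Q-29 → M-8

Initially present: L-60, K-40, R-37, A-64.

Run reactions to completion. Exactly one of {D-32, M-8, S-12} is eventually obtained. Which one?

R-37 and A-64 present → R-38 forms (Rx 10).
R-38 and L-60 present → H-48 forms (Rx 8).
H-48, K-40, and A-64 present → M-50 forms (Rx 4).
M-50, R-38, and K-40 present → A-53 forms (Rx 3).
A-53 present → S-12 forms (Rx 5).
D-32 would need A-64 and P-60 (Rx 9), but P-60 never forms. M-8 would need Q-29 (Rx 11), but Q-29 never forms.

S-12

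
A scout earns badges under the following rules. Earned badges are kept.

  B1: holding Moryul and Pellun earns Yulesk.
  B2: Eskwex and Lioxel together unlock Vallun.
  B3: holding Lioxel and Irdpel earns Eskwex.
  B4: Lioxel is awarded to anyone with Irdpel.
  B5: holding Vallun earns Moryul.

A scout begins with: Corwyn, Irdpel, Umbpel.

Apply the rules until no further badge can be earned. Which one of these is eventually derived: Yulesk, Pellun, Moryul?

Moryul

With Irdpel, Lioxel is earned (B4).
With Lioxel and Irdpel, Eskwex is earned (B3).
With Eskwex and Lioxel, Vallun is earned (B2).
With Vallun, Moryul is earned (B5).
Yulesk would need Moryul and Pellun (B1), but Pellun is never earned. No rule produces Pellun, and it is not given.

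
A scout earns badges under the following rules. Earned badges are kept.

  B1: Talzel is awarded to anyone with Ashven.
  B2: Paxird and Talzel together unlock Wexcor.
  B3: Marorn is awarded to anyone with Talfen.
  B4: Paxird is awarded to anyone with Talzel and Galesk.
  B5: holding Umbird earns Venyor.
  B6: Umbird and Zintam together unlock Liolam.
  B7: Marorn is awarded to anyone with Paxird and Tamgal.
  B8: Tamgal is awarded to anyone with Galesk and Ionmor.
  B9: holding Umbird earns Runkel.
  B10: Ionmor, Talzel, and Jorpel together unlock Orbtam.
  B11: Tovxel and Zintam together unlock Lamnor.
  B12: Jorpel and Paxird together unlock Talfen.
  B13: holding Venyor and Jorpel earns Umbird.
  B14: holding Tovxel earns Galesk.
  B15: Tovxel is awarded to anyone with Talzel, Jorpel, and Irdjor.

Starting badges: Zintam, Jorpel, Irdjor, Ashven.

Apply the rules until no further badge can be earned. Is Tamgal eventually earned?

Tamgal would need Galesk and Ionmor (B8), but Ionmor is never earned.

No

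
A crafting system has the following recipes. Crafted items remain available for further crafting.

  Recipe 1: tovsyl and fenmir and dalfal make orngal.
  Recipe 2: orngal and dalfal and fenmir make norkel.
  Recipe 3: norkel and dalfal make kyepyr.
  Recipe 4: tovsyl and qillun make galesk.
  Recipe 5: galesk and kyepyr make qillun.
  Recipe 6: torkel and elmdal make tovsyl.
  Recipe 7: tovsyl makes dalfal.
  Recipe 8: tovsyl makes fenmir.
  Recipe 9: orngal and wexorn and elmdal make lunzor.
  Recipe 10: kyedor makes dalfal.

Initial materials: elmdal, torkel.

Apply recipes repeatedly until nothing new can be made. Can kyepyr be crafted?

Using Recipe 6, torkel and elmdal make tovsyl.
Using Recipe 8, tovsyl makes fenmir.
Using Recipe 7, tovsyl makes dalfal.
Using Recipe 1, tovsyl, fenmir, and dalfal make orngal.
Using Recipe 2, orngal, dalfal, and fenmir make norkel.
Using Recipe 3, norkel and dalfal make kyepyr.

Yes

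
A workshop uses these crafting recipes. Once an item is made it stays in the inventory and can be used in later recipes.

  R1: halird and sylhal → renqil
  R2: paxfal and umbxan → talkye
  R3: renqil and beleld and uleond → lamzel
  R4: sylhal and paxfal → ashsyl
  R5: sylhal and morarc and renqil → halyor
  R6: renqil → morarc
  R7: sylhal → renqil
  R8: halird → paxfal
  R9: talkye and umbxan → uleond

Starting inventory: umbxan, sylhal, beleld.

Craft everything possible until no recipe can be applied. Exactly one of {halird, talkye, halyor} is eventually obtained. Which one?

sylhal → renqil (R7).
Using R6, renqil makes morarc.
Using R5, sylhal, morarc, and renqil make halyor.
No rule produces halird, and it is not given. talkye would need paxfal and umbxan (R2), but paxfal is never obtained.

halyor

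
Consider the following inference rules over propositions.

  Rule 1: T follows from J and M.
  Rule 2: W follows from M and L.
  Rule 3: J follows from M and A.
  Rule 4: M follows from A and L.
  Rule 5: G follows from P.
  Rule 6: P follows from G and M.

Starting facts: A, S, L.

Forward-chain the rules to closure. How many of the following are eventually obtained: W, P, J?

From A and L, Rule 4 gives M.
M and L hold, so W follows (Rule 2).
M and A hold, so J follows (Rule 3).
W: reached.
P would need G and M (Rule 6), but G is never established.
J: reached.
Reached: W and J — 2 of the 3.

2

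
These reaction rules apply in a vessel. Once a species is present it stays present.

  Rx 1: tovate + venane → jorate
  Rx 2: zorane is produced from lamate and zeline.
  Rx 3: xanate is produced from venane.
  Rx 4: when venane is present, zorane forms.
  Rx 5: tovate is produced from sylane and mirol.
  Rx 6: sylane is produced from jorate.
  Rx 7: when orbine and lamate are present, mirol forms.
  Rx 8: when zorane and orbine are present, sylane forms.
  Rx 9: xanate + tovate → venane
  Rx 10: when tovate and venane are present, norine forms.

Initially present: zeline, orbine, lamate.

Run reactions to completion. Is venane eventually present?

venane would need xanate and tovate (Rx 9), but xanate never forms.

No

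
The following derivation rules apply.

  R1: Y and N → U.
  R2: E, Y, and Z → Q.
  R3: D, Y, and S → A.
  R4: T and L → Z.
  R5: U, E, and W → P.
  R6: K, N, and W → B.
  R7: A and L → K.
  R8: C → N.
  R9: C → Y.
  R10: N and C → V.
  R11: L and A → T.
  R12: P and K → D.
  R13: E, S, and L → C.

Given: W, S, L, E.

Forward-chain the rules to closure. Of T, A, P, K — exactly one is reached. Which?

P

E, S, and L hold, so C follows (R13).
From C, R9 gives Y.
From C, R8 gives N.
From Y and N, R1 gives U.
U, E, and W hold, so P follows (R5).
T would need L and A (R11), but A is never established. K would need A and L (R7), but A is never established. A would need D, Y, and S (R3), but D is never established.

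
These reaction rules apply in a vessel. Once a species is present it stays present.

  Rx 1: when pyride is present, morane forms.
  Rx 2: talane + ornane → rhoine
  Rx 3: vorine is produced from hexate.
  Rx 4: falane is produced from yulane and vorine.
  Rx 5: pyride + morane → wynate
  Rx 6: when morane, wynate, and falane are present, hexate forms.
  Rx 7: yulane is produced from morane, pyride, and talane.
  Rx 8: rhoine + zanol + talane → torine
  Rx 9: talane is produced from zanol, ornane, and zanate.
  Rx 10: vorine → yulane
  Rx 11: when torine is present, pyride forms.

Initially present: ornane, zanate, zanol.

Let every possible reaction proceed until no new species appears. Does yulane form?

zanol, ornane, and zanate present → talane forms (Rx 9).
talane and ornane present → rhoine forms (Rx 2).
rhoine, zanol, and talane present → torine forms (Rx 8).
torine present → pyride forms (Rx 11).
pyride present → morane forms (Rx 1).
morane, pyride, and talane present → yulane forms (Rx 7).

Yes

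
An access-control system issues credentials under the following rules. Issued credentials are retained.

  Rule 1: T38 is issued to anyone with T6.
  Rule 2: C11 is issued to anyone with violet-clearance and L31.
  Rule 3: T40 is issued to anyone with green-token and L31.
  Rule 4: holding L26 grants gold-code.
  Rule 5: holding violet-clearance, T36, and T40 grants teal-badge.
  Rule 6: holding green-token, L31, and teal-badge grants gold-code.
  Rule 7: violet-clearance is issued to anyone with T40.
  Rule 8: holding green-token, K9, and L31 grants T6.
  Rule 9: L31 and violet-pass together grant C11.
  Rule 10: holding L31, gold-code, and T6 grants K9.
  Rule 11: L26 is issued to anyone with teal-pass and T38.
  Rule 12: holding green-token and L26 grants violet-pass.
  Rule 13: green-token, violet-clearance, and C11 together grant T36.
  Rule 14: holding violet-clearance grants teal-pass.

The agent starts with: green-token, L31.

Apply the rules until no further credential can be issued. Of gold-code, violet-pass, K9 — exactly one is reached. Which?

gold-code

Holding green-token and L31 grants T40 (Rule 3).
Holding T40 grants violet-clearance (Rule 7).
Holding violet-clearance and L31 grants C11 (Rule 2).
Holding green-token, violet-clearance, and C11 grants T36 (Rule 13).
Holding violet-clearance, T36, and T40 grants teal-badge (Rule 5).
Holding green-token, L31, and teal-badge grants gold-code (Rule 6).
K9 would need L31, gold-code, and T6 (Rule 10), but T6 is never granted. violet-pass would need green-token and L26 (Rule 12), but L26 is never granted.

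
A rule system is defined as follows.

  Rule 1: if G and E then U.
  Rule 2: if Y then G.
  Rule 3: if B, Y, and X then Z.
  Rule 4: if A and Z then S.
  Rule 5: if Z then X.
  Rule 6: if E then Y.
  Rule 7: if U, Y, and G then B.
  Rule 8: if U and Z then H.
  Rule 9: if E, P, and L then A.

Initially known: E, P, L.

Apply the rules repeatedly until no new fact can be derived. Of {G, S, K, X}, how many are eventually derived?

E holds, so Y follows (Rule 6).
Y holds, so G follows (Rule 2).
G: reached.
S would need A and Z (Rule 4), but Z is never established.
No rule produces K, and it is not given.
X would need Z (Rule 5), but Z is never established.
Reached: G — 1 of the 4.

1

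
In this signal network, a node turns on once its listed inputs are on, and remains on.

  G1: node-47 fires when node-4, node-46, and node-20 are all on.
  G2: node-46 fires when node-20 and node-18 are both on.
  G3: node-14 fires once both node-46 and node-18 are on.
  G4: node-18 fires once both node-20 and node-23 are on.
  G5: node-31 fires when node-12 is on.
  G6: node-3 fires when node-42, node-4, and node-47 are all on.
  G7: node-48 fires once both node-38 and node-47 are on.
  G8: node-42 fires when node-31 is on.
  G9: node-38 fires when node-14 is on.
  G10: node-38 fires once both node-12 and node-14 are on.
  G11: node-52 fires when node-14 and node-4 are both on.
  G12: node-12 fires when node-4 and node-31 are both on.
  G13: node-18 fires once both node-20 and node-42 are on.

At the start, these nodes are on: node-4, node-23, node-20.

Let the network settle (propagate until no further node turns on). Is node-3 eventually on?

node-3 would need node-42, node-4, and node-47 (G6), but node-42 never turns on.

No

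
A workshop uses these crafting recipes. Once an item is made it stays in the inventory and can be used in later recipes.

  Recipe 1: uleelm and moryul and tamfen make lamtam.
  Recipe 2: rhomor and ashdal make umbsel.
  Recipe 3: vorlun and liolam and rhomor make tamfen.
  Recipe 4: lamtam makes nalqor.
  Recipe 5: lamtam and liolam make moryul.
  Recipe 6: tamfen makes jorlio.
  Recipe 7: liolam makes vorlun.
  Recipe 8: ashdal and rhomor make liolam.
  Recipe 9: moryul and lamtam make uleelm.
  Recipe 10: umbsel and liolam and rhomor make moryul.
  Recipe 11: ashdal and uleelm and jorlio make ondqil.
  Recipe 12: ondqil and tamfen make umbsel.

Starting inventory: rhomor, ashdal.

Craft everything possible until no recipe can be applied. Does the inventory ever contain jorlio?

Using Recipe 8, ashdal and rhomor make liolam.
liolam → vorlun (Recipe 7).
vorlun and liolam and rhomor → tamfen (Recipe 3).
Using Recipe 6, tamfen makes jorlio.

Yes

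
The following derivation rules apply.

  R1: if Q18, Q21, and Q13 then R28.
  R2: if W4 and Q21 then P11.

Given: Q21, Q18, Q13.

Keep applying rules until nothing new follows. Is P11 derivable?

No

P11 would need W4 and Q21 (R2), but W4 is never established.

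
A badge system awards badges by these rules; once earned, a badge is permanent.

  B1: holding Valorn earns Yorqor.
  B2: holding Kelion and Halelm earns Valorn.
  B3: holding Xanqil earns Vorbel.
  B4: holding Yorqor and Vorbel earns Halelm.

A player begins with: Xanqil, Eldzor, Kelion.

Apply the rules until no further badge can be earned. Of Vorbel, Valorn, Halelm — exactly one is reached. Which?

Vorbel

With Xanqil, Vorbel is earned (B3).
Valorn would need Kelion and Halelm (B2), but Halelm is never earned. Halelm would need Yorqor and Vorbel (B4), but Yorqor is never earned.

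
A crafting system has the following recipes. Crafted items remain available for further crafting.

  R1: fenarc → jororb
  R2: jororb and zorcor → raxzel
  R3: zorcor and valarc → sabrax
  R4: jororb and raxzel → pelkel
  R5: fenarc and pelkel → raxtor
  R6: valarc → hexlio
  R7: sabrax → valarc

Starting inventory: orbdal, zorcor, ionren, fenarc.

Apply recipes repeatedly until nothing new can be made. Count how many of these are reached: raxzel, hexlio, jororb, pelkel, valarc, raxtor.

fenarc → jororb (R1).
jororb and zorcor → raxzel (R2).
jororb and raxzel → pelkel (R4).
Using R5, fenarc and pelkel make raxtor.
raxzel: reached.
hexlio would need valarc (R6), but valarc is never obtained.
jororb: reached.
pelkel: reached.
valarc would need sabrax (R7), but sabrax is never obtained.
raxtor: reached.
Reached: raxzel, jororb, pelkel, and raxtor — 4 of the 6.

4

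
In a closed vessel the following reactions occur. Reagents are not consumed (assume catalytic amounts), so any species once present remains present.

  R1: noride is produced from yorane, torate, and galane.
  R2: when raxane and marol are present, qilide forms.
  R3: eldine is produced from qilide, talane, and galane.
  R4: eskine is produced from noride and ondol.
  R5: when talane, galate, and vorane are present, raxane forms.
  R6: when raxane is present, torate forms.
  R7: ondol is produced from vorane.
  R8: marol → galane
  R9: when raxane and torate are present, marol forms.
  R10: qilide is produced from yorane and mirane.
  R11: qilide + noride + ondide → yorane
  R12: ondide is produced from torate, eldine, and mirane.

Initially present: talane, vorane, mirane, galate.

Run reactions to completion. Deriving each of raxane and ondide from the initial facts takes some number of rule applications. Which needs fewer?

raxane

raxane: talane, galate, and vorane present → raxane forms (R5). [1 rule application]
ondide: talane, galate, and vorane present → raxane forms (R5). raxane present → torate forms (R6). raxane and torate present → marol forms (R9). raxane and marol present → qilide forms (R2). marol present → galane forms (R8). qilide, talane, and galane present → eldine forms (R3). torate, eldine, and mirane present → ondide forms (R12). [7 rule applications]
raxane needs fewer.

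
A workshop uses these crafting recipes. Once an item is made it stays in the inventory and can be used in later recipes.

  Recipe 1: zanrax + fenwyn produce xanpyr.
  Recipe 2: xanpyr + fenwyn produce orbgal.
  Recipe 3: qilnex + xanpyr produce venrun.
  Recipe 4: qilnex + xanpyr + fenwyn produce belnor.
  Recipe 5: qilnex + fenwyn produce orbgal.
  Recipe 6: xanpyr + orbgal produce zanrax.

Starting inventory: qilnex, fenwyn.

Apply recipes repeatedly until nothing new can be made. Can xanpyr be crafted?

xanpyr would need zanrax and fenwyn (Recipe 1), but zanrax is never obtained.

No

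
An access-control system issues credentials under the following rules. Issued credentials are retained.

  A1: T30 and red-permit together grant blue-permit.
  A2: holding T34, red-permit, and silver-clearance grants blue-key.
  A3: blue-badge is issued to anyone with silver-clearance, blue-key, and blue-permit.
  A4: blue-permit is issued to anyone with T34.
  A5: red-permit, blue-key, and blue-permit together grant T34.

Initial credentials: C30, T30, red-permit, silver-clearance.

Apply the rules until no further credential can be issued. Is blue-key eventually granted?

blue-key would need T34, red-permit, and silver-clearance (A2), but T34 is never granted.

No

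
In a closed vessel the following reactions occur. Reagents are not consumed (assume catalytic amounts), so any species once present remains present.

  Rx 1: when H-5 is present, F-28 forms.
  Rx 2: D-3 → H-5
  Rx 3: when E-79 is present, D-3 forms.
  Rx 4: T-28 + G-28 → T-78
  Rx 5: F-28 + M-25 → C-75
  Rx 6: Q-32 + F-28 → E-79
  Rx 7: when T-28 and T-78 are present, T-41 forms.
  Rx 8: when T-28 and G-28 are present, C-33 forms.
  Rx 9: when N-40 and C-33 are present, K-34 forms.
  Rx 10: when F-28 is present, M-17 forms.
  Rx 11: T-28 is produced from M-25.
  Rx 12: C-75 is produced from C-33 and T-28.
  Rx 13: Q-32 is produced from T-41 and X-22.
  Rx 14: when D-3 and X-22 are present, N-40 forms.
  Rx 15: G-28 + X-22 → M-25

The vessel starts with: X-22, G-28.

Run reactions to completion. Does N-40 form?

No

N-40 would need D-3 and X-22 (Rx 14), but D-3 never forms.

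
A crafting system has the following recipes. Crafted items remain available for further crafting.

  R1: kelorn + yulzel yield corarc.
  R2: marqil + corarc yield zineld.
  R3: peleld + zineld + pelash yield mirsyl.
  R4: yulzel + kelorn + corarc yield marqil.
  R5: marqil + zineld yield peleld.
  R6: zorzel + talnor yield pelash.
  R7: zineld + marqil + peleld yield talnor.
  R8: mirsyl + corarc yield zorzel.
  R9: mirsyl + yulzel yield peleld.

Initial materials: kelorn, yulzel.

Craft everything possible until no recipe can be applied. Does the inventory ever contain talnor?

Using R1, kelorn and yulzel make corarc.
Using R4, yulzel, kelorn, and corarc make marqil.
Using R2, marqil and corarc make zineld.
Using R5, marqil and zineld make peleld.
zineld + marqil + peleld → talnor (R7).

Yes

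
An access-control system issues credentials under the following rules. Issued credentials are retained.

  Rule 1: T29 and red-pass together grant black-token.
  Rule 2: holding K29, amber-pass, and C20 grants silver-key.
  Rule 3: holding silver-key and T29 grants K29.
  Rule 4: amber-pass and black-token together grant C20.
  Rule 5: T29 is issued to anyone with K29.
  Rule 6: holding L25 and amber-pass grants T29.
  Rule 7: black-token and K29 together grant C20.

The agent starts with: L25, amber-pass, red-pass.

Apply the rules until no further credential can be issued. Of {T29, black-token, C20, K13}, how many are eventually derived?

Holding L25 and amber-pass grants T29 (Rule 6).
Holding T29 and red-pass grants black-token (Rule 1).
Holding amber-pass and black-token grants C20 (Rule 4).
T29: reached.
black-token: reached.
C20: reached.
No rule produces K13, and it is not given.
Reached: T29, black-token, and C20 — 3 of the 4.

3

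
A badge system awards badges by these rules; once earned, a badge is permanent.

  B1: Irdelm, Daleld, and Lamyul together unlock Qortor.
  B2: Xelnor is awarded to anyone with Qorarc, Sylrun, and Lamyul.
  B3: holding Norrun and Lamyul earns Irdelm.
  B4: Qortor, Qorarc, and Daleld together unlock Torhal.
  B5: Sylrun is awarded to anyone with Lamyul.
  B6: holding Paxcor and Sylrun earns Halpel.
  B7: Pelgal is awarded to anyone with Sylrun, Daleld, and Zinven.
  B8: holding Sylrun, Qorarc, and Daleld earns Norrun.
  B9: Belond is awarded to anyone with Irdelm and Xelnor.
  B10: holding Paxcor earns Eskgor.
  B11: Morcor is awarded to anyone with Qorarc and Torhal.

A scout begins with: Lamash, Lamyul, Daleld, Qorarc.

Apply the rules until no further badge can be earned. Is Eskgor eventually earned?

No

Eskgor would need Paxcor (B10), but Paxcor is never earned.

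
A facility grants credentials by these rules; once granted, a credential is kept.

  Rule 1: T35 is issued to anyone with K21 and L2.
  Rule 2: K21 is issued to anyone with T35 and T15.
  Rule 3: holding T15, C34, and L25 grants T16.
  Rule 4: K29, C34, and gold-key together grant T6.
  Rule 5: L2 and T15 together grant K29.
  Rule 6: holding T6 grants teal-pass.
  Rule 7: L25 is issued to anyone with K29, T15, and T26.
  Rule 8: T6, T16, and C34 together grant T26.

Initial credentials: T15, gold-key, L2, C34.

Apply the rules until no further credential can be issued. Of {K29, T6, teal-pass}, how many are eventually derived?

Holding L2 and T15 grants K29 (Rule 5).
Holding K29, C34, and gold-key grants T6 (Rule 4).
Holding T6 grants teal-pass (Rule 6).
K29: reached.
T6: reached.
teal-pass: reached.
All 3 are reached.

3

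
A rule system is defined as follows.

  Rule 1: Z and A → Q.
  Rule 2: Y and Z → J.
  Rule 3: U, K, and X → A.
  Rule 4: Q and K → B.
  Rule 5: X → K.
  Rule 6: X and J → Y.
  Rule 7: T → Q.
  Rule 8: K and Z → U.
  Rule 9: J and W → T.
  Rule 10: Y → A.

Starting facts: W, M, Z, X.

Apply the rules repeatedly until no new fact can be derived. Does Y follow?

No

Y would need X and J (Rule 6), but J is never established.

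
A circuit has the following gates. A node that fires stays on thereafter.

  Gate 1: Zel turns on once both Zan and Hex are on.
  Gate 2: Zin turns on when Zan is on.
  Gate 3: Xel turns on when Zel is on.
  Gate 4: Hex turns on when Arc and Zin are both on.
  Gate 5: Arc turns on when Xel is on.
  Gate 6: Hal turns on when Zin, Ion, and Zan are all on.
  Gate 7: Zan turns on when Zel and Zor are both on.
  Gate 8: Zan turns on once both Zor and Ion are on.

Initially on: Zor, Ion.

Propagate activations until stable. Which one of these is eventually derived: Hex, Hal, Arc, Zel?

Hal

Gate 8: Zor and Ion on → Zan on.
Gate 2: Zan on → Zin on.
Zin, Ion, and Zan are on, so Hal turns on (Gate 6).
Zel would need Zan and Hex (Gate 1), but Hex never turns on. Hex would need Arc and Zin (Gate 4), but Arc never turns on. Arc would need Xel (Gate 5), but Xel never turns on.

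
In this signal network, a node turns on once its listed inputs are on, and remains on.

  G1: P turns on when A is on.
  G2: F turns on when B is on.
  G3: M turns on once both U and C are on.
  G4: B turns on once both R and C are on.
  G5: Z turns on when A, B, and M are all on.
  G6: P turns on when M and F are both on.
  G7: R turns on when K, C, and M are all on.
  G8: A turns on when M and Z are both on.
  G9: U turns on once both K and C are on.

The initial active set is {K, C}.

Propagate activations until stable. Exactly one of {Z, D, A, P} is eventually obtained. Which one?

P

K and C are on, so U turns on (G9).
G3: U and C on → M on.
K, C, and M are on, so R turns on (G7).
R and C are on, so B turns on (G4).
B is on, so F turns on (G2).
M and F are on, so P turns on (G6).
No rule produces D, and it is not given. A would need M and Z (G8), but Z never turns on. Z would need A, B, and M (G5), but A never turns on.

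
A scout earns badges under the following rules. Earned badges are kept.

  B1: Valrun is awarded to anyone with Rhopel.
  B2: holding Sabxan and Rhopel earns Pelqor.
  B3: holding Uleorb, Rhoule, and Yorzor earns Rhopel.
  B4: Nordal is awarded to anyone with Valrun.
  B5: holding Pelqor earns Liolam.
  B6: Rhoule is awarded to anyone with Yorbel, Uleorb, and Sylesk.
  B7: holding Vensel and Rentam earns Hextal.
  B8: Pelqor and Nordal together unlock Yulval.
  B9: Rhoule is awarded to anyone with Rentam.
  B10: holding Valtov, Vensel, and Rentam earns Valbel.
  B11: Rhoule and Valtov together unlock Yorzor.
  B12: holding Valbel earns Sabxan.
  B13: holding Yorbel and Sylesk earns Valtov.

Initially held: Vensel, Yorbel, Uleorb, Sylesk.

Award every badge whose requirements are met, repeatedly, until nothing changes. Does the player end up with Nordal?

With Yorbel, Uleorb, and Sylesk, Rhoule is earned (B6).
With Yorbel and Sylesk, Valtov is earned (B13).
With Rhoule and Valtov, Yorzor is earned (B11).
With Uleorb, Rhoule, and Yorzor, Rhopel is earned (B3).
With Rhopel, Valrun is earned (B1).
With Valrun, Nordal is earned (B4).

Yes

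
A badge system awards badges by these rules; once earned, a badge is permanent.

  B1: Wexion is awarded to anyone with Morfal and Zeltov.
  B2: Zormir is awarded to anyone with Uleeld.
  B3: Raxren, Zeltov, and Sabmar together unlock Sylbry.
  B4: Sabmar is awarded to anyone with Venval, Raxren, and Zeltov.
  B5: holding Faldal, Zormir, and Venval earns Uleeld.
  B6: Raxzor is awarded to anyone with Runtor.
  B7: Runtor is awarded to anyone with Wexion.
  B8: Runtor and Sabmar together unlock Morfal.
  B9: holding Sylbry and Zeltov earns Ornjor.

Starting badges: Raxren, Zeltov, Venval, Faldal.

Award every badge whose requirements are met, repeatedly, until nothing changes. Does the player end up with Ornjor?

With Venval, Raxren, and Zeltov, Sabmar is earned (B4).
With Raxren, Zeltov, and Sabmar, Sylbry is earned (B3).
With Sylbry and Zeltov, Ornjor is earned (B9).

Yes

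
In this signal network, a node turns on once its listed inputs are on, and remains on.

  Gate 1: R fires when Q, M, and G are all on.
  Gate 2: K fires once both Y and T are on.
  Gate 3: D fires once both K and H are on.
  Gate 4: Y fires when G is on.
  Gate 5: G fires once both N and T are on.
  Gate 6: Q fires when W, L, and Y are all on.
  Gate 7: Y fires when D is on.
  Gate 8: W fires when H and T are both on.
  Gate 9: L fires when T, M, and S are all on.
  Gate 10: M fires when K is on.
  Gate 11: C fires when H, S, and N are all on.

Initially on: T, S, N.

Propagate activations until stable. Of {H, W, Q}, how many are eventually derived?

0

No rule produces H, and it is not given.
W would need H and T (Gate 8), but H never turns on.
Q would need W, L, and Y (Gate 6), but W never turns on.
None of the 3 are reached.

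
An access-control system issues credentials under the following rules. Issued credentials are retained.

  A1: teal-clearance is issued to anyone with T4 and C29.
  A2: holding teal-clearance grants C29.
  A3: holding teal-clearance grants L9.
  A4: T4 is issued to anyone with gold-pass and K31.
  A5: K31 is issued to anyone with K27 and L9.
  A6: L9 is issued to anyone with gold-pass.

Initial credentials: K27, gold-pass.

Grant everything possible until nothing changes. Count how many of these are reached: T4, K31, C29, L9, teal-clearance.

3

Holding gold-pass grants L9 (A6).
Holding K27 and L9 grants K31 (A5).
Holding gold-pass and K31 grants T4 (A4).
T4: reached.
K31: reached.
C29 would need teal-clearance (A2), but teal-clearance is never granted.
L9: reached.
teal-clearance would need T4 and C29 (A1), but C29 is never granted.
Reached: T4, K31, and L9 — 3 of the 5.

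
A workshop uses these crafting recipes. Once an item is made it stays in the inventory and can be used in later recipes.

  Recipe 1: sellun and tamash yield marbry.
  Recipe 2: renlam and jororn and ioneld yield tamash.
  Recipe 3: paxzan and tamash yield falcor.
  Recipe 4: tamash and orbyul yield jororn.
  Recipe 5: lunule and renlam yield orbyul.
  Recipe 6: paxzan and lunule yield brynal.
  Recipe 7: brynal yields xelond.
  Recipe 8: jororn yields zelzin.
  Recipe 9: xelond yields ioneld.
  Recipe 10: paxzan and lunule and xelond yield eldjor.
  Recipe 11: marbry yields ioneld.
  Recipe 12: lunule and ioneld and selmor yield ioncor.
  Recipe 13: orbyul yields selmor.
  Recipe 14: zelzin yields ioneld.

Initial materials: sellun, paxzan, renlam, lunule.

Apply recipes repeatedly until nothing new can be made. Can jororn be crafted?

No

jororn would need tamash and orbyul (Recipe 4), but tamash is never obtained.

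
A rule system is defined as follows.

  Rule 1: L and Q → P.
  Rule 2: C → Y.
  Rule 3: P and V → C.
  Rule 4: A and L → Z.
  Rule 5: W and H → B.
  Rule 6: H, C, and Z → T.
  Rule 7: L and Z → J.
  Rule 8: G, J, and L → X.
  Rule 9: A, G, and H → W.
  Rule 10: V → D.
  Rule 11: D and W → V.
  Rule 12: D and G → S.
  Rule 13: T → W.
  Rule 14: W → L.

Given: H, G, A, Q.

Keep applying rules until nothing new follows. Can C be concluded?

No

C would need P and V (Rule 3), but V is never established.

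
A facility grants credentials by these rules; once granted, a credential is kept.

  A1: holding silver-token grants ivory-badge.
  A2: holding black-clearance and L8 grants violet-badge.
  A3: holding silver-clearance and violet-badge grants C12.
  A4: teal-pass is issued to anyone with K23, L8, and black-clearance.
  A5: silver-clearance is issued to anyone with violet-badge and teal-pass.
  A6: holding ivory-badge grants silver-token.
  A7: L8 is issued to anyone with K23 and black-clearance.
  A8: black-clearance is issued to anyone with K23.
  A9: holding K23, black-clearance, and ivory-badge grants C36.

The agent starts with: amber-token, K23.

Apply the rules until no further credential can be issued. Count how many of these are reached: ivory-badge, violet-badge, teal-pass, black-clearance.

3

Holding K23 grants black-clearance (A8).
Holding K23 and black-clearance grants L8 (A7).
Holding black-clearance and L8 grants violet-badge (A2).
Holding K23, L8, and black-clearance grants teal-pass (A4).
ivory-badge would need silver-token (A1), but silver-token is never granted.
violet-badge: reached.
teal-pass: reached.
black-clearance: reached.
Reached: violet-badge, teal-pass, and black-clearance — 3 of the 4.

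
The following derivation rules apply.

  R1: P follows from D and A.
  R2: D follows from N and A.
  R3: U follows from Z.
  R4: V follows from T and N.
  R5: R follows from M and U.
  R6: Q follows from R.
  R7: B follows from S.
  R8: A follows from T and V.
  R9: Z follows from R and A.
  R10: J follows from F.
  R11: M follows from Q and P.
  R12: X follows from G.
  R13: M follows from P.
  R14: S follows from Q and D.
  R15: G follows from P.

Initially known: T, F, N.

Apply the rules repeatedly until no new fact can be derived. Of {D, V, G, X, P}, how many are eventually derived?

5

T and N hold, so V follows (R4).
From T and V, R8 gives A.
From N and A, R2 gives D.
D and A hold, so P follows (R1).
From P, R15 gives G.
G holds, so X follows (R12).
D: reached.
V: reached.
G: reached.
X: reached.
P: reached.
All 5 are reached.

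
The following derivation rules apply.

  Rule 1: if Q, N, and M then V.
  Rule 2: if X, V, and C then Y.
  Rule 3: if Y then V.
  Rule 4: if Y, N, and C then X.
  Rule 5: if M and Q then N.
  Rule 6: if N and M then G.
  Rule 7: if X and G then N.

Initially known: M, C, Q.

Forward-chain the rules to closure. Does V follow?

Yes

M and Q hold, so N follows (Rule 5).
From Q, N, and M, Rule 1 gives V.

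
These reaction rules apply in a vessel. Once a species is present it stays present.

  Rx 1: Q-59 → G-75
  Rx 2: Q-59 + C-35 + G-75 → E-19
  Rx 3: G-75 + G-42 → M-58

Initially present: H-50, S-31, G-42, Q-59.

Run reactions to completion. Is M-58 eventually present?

Yes

Q-59 present → G-75 forms (Rx 1).
G-75 and G-42 present → M-58 forms (Rx 3).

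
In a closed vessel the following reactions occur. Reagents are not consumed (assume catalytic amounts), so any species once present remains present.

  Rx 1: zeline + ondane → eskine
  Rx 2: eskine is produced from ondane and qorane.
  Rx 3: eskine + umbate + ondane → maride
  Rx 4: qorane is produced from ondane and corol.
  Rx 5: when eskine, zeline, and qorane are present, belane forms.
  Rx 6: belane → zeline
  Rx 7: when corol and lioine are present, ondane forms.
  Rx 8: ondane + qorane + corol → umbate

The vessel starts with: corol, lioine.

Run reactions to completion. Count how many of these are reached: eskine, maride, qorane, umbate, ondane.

corol and lioine present → ondane forms (Rx 7).
ondane and corol present → qorane forms (Rx 4).
ondane, qorane, and corol present → umbate forms (Rx 8).
ondane and qorane present → eskine forms (Rx 2).
eskine, umbate, and ondane present → maride forms (Rx 3).
eskine: reached.
maride: reached.
qorane: reached.
umbate: reached.
ondane: reached.
All 5 are reached.

5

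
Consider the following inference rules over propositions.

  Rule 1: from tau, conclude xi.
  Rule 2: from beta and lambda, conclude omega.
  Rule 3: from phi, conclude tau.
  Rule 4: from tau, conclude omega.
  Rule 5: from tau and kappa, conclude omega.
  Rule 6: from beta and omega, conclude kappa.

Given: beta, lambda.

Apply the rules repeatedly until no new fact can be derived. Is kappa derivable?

From beta and lambda, Rule 2 gives omega.
beta and omega hold, so kappa follows (Rule 6).

Yes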